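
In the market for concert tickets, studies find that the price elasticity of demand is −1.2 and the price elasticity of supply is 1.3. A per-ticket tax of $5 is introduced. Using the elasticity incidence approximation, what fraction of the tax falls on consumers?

Consumers' share ≈ 0.52.

Incidence ratio: consumers' share ≈ εs / (εs + |εd|) = 1.3 / (1.3 + 1.2) = 0.52.
Supply is the more elastic side, so consumers bear the larger share.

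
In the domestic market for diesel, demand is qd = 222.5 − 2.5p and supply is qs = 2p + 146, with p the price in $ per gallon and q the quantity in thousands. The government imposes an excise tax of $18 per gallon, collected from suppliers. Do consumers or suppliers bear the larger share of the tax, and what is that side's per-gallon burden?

Without the tax, 222.5 − 2.5p = 2p + 146 gives 4.5p = 76.5, so p* = $17 and q* = 180.
With the tax collected from suppliers, supply shifts: qs = 2(p − 18) + 146.
Solving gives q = 160 with consumers paying $25 and suppliers receiving $7 (the $18 wedge).
Per-gallon burden: consumers $8, suppliers $10.
Suppliers take the larger share because supply is less price-elastic here (demand slope 2.5 vs supply slope 2).

Suppliers bear the larger share: $10 per gallon.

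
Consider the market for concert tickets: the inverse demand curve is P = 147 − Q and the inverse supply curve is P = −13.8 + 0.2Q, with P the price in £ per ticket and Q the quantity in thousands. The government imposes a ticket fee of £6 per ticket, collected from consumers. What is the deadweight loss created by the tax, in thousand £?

Deadweight loss = £15 thousand.

Rewrite in direct form: Qd = 147 − P and Qs = 5P + 69.
Without the tax, 147 − P = 5P + 69 gives 6P = 78, so P* = £13 and Q* = 134.
With the tax collected from consumers, demand (in seller-price terms) shifts: Qd = 147 − (P + 6).
Solving gives Q = 129 with consumers paying £18 and sellers receiving £12 (the £6 wedge).
Quantity falls by |ΔQ| = |134 − 129| = 5.
DWL = ½ · t · |ΔQ| = ½ · 6 · 5 = £15.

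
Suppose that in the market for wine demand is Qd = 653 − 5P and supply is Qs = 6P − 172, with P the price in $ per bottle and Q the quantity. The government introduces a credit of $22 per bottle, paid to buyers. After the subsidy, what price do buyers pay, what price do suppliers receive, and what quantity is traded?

Buyers pay $63; suppliers receive $85; quantity = 338.

Without the subsidy, 653 − 5P = 6P − 172 gives 11P = 825, so P* = $75 and Q* = 278.
With a per-unit subsidy paid to buyers, each effectively pays P − 22, so demand becomes Qd = 653 − 5(P − 22).
New equilibrium: buyers pay $63, suppliers receive $85, Q = 338. (Wedge: Pb − Ps = −22.)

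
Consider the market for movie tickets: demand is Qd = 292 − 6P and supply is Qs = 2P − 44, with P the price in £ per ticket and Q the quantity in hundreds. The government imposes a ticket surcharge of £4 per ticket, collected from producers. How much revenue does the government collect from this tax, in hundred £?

Before the tax: set 292 − 6P = 2P − 44 → P* = £42, Q* = 40.
With the tax collected from producers, supply shifts: Qs = 2(P − 4) − 44.
Solving gives Q = 34 with consumers paying £43 and producers receiving £39 (the £4 wedge).
Revenue = t · Q = 4 · 34 = £136.

Tax revenue = £136 hundred.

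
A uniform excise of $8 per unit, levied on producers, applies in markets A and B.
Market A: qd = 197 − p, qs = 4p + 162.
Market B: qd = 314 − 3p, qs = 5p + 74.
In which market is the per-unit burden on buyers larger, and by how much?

Market A, by $1.4.

Market A: pre-tax p* = $7, q* = 190; post-tax q = 183.6; per-unit burden on buyers = $6.4.
Market B: pre-tax p* = $30, q* = 224; post-tax q = 209; per-unit burden on buyers = $5.
Difference: $6.4 vs $5 → market A is larger by $1.4.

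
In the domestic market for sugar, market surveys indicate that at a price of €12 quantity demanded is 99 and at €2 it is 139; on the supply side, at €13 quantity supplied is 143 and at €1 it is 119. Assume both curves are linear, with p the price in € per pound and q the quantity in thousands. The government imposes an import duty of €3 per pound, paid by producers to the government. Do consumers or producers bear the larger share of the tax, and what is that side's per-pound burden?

Demand slope: (139 − 99)/(2 − 12) = -4, so qd = 147 − 4p.
Supply slope: (119 − 143)/(1 − 13) = 2, so qs = 2p + 117.
Before the tax: set 147 − 4p = 2p + 117 → p* = €5, q* = 127.
With the tax collected from producers, supply shifts: qs = 2(p − 3) + 117.
Solving gives q = 123 with consumers paying €6 and producers receiving €3 (the €3 wedge).
Per-pound burden: consumers €1, producers €2.
Producers take the larger share because supply is less price-elastic here (demand slope 4 vs supply slope 2).

Producers bear the larger share: €2 per pound.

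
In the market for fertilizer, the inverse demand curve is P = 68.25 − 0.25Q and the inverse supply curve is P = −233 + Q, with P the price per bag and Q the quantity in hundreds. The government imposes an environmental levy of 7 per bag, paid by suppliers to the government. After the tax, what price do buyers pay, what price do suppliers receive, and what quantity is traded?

Inverting to Q(P) form: Qd = 273 − 4P; Qs = P + 233.
Without the tax, 273 − 4P = P + 233 gives 5P = 40, so P* = 8 and Q* = 241.
With the tax collected from suppliers, supply shifts: Qs = (P − 7) + 233.
Solving gives Q = 235.4 with buyers paying 9.4 and suppliers receiving 2.4 (the 7 wedge).

Buyers pay 9.4; suppliers receive 2.4; quantity = 235.4.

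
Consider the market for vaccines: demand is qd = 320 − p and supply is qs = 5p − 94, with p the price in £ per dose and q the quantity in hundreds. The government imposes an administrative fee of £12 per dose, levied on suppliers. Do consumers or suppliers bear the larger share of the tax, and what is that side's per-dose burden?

Consumers bear the larger share: £10 per dose.

Before the tax: set 320 − p = 5p − 94 → p* = £69, q* = 251.
With the tax collected from suppliers, supply shifts: qs = 5(p − 12) − 94.
Solving gives q = 241 with consumers paying £79 and suppliers receiving £67 (the £12 wedge).
Per-dose burden: consumers £10, suppliers £2.
Consumers take the larger share because demand is less price-elastic here (demand slope 1 vs supply slope 5).
The less price-elastic side of the market bears the larger share of a per-unit tax.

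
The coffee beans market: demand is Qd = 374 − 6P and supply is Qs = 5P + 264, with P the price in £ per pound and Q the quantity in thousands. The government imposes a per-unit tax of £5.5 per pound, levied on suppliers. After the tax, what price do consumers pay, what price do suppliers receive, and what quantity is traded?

Before the tax: set 374 − 6P = 5P + 264 → P* = £10, Q* = 314.
With the tax collected from suppliers, supply shifts: Qs = 5(P − 5.5) + 264.
New equilibrium: consumers pay £12.5, suppliers receive £7, Q = 299. (Wedge: Pb − Ps = 5.5.)

Consumers pay £12.5; suppliers receive £7; quantity = 299.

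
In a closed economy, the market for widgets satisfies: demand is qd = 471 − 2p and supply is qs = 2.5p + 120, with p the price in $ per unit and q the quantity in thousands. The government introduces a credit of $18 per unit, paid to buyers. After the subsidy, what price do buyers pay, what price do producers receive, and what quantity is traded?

Before the subsidy: set 471 − 2p = 2.5p + 120 → p* = $78, q* = 315.
With a per-unit subsidy paid to buyers, each effectively pays p − 18, so demand becomes qd = 471 − 2(p − 18).
New equilibrium: buyers pay $68, producers receive $86, q = 335. (Wedge: pb − ps = −18.)

Buyers pay $68; producers receive $86; quantity = 335.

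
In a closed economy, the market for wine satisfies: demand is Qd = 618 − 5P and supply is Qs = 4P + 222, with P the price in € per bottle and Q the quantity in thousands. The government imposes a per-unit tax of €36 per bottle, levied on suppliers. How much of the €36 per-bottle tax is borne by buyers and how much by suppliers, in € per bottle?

Before the tax: set 618 − 5P = 4P + 222 → P* = €44, Q* = 398.
With the tax collected from suppliers, supply shifts: Qs = 4(P − 36) + 222.
New equilibrium: buyers pay €60, suppliers receive €24, Q = 318. (Wedge: Pb − Ps = 36.)
Burden on buyers: €16; on suppliers: €20. (They sum to €36.)

Buyers bear €16 per bottle; suppliers bear €20 per bottle.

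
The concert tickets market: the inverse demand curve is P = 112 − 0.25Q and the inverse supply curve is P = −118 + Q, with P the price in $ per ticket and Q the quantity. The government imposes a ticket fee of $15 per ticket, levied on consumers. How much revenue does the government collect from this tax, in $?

Inverting to Q(P) form: Qd = 448 − 4P; Qs = P + 118.
Without the tax, 448 − 4P = P + 118 gives 5P = 330, so P* = $66 and Q* = 184.
With the tax collected from consumers, demand (in seller-price terms) shifts: Qd = 448 − 4(P + 15).
Solving gives Q = 172 with consumers paying $69 and suppliers receiving $54 (the $15 wedge).
Revenue = t · Q = 15 · 172 = $2580.

Tax revenue = $2580.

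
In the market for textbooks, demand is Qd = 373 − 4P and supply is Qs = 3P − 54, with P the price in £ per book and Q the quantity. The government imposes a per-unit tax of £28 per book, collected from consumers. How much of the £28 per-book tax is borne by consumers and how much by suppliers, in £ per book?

Before the tax: set 373 − 4P = 3P − 54 → P* = £61, Q* = 129.
With the tax collected from consumers, demand (in seller-price terms) shifts: Qd = 373 − 4(P + 28).
New equilibrium: consumers pay £73, suppliers receive £45, Q = 81. (Wedge: Pb − Ps = 28.)
Burden on consumers: £12; on suppliers: £16. (They sum to £28.)

Consumers bear £12 per book; suppliers bear £16 per book.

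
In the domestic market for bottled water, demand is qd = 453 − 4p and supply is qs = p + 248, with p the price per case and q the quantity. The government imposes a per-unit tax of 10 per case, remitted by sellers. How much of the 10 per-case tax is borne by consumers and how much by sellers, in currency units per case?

Before the tax: set 453 − 4p = p + 248 → p* = 41, q* = 289.
With the tax collected from sellers, supply shifts: qs = (p − 10) + 248.
New equilibrium: consumers pay 43, sellers receive 33, q = 281. (Wedge: pb − ps = 10.)
Burden on consumers: 2; on sellers: 8. (They sum to 10.)
The less price-elastic side of the market bears the larger share of a per-unit tax.

Consumers bear 2 per case; sellers bear 8 per case.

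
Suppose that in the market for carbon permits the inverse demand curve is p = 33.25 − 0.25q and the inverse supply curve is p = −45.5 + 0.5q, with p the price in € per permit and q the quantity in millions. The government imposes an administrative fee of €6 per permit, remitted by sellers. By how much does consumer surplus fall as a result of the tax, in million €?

Consumer surplus falls by €202 million.

Inverting to q(p) form: qd = 133 − 4p; qs = 2p + 91.
Before the tax: set 133 − 4p = 2p + 91 → p* = €7, q* = 105.
With the tax collected from sellers, supply shifts: qs = 2(p − 6) + 91.
New equilibrium: consumers pay €9, sellers receive €3, q = 97. (Wedge: pb − ps = 6.)
ΔCS is the trapezoid between Q = 97 and Q = 105 of height €2: ½ · (105 + 97) · 2 = €202.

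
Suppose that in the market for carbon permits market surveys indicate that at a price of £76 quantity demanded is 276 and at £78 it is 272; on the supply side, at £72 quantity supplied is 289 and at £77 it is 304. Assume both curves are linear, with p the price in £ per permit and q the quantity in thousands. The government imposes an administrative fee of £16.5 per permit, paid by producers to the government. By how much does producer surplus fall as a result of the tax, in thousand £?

Demand slope: (272 − 276)/(78 − 76) = -2, so qd = 428 − 2p.
Supply slope: (304 − 289)/(77 − 72) = 3, so qs = 3p + 73.
Before the tax: set 428 − 2p = 3p + 73 → p* = £71, q* = 286.
With the tax collected from producers, supply shifts: qs = 3(p − 16.5) + 73.
New equilibrium: consumers pay £80.9, producers receive £64.4, q = 266.2. (Wedge: pb − ps = 16.5.)
ΔPS is the trapezoid between Q = 266.2 and Q = 286 of height £6.6: ½ · (286 + 266.2) · 6.6 = £1822.26.

Producer surplus falls by £1822.26 thousand.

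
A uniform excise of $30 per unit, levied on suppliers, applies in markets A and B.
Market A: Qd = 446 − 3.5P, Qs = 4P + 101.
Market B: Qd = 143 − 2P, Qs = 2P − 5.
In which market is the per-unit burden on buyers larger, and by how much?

Market A, by $1.

Market A: pre-tax P* = $46, Q* = 285; post-tax Q = 229; per-unit burden on buyers = $16.
Market B: pre-tax P* = $37, Q* = 69; post-tax Q = 39; per-unit burden on buyers = $15.
Difference: $16 vs $15 → market A is larger by $1.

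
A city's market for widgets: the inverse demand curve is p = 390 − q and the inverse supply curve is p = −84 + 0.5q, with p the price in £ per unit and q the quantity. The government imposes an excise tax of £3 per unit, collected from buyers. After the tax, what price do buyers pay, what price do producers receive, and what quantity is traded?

Rewrite in direct form: qd = 390 − p and qs = 2p + 168.
Before the tax: set 390 − p = 2p + 168 → p* = £74, q* = 316.
With the tax collected from buyers, demand (in seller-price terms) shifts: qd = 390 − (p + 3).
New equilibrium: buyers pay £76, producers receive £73, q = 314. (Wedge: pb − ps = 3.)

Buyers pay £76; producers receive £73; quantity = 314.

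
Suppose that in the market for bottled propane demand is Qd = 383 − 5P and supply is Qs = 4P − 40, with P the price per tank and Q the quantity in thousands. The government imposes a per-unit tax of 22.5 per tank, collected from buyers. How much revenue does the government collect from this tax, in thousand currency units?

Tax revenue = 2205 thousand.

Without the tax, 383 − 5P = 4P − 40 gives 9P = 423, so P* = 47 and Q* = 148.
With the tax collected from buyers, demand (in seller-price terms) shifts: Qd = 383 − 5(P + 22.5).
Solving gives Q = 98 with buyers paying 57 and producers receiving 34.5 (the 22.5 wedge).
Revenue = t · Q = 22.5 · 98 = 2205.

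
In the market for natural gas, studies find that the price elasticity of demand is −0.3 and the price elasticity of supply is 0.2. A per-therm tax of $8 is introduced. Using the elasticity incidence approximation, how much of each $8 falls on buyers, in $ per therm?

Incidence ratio: buyers' share ≈ εs / (εs + |εd|) = 0.2 / (0.2 + 0.3) = 0.4.
So buyers bear ≈ 0.4 × $8 = $3.2; producers bear $4.8.

Buyers bear ≈ $3.2 per therm.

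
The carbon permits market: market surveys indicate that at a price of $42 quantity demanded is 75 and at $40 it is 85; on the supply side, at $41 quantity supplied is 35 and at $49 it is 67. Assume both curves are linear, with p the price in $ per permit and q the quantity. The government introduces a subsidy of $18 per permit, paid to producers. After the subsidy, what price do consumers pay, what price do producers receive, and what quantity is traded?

Demand slope: (85 − 75)/(40 − 42) = -5, so qd = 285 − 5p.
Supply slope: (67 − 35)/(49 − 41) = 4, so qs = 4p − 129.
Without the subsidy, 285 − 5p = 4p − 129 gives 9p = 414, so p* = $46 and q* = 55.
With a per-unit subsidy paid to producers, each receives p + 18 per unit sold, so supply becomes qs = 4(p + 18) − 129.
Solving gives q = 95 with consumers paying $38 and producers receiving $56 (the $18 wedge).

Consumers pay $38; producers receive $56; quantity = 95.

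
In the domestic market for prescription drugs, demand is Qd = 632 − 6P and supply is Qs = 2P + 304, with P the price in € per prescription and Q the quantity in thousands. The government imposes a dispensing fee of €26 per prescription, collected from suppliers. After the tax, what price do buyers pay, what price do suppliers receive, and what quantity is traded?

Buyers pay €47.5; suppliers receive €21.5; quantity = 347.

Without the tax, 632 − 6P = 2P + 304 gives 8P = 328, so P* = €41 and Q* = 386.
With the tax collected from suppliers, supply shifts: Qs = 2(P − 26) + 304.
New equilibrium: buyers pay €47.5, suppliers receive €21.5, Q = 347. (Wedge: Pb − Ps = 26.)
The less price-elastic side of the market bears the larger share of a per-unit tax.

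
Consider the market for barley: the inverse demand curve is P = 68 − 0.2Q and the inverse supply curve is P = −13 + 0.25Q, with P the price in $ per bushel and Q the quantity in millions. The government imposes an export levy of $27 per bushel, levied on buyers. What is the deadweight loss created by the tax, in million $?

Inverting to Q(P) form: Qd = 340 − 5P; Qs = 4P + 52.
Before the tax: set 340 − 5P = 4P + 52 → P* = $32, Q* = 180.
With the tax collected from buyers, demand (in seller-price terms) shifts: Qd = 340 − 5(P + 27).
New equilibrium: buyers pay $44, producers receive $17, Q = 120. (Wedge: Pb − Ps = 27.)
Quantity falls by |ΔQ| = |180 − 120| = 60.
DWL = ½ · t · |ΔQ| = ½ · 27 · 60 = $810.

Deadweight loss = $810 million.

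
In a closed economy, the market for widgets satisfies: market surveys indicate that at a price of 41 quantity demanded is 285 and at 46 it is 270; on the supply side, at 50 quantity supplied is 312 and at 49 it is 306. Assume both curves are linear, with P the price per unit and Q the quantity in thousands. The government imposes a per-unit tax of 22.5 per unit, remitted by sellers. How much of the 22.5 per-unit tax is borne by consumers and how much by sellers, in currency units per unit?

Demand slope: (270 − 285)/(46 − 41) = -3, so Qd = 408 − 3P.
Supply slope: (306 − 312)/(49 − 50) = 6, so Qs = 6P + 12.
Before the tax: set 408 − 3P = 6P + 12 → P* = 44, Q* = 276.
With the tax collected from sellers, supply shifts: Qs = 6(P − 22.5) + 12.
New equilibrium: consumers pay 59, sellers receive 36.5, Q = 231. (Wedge: Pb − Ps = 22.5.)
Burden on consumers: 15; on sellers: 7.5. (They sum to 22.5.)
The less price-elastic side of the market bears the larger share of a per-unit tax.

Consumers bear 15 per unit; sellers bear 7.5 per unit.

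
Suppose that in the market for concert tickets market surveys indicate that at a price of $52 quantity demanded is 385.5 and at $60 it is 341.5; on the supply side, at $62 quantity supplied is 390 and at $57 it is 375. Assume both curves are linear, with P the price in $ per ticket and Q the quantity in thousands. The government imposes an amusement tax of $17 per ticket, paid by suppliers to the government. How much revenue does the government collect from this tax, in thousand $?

Tax revenue = $5712 thousand.

Demand slope: (341.5 − 385.5)/(60 − 52) = -5.5, so Qd = 671.5 − 5.5P.
Supply slope: (375 − 390)/(57 − 62) = 3, so Qs = 3P + 204.
Before the tax: set 671.5 − 5.5P = 3P + 204 → P* = $55, Q* = 369.
With the tax collected from suppliers, supply shifts: Qs = 3(P − 17) + 204.
Solving gives Q = 336 with consumers paying $61 and suppliers receiving $44 (the $17 wedge).
Revenue = t · Q = 17 · 336 = $5712.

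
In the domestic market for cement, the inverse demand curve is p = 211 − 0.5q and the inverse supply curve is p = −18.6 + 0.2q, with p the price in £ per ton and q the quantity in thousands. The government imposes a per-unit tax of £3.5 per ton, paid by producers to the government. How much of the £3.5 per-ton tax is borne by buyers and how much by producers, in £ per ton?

Buyers bear £2.5 per ton; producers bear £1 per ton.

Rewrite in direct form: qd = 422 − 2p and qs = 5p + 93.
Before the tax: set 422 − 2p = 5p + 93 → p* = £47, q* = 328.
With the tax collected from producers, supply shifts: qs = 5(p − 3.5) + 93.
New equilibrium: buyers pay £49.5, producers receive £46, q = 323. (Wedge: pb − ps = 3.5.)
Burden on buyers: £2.5; on producers: £1. (They sum to £3.5.)
The less price-elastic side of the market bears the larger share of a per-unit tax.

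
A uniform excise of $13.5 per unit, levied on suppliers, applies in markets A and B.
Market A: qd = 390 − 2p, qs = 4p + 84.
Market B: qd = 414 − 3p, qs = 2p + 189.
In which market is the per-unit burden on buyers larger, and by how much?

Market A: pre-tax p* = $51, q* = 288; post-tax q = 270; per-unit burden on buyers = $9.
Market B: pre-tax p* = $45, q* = 279; post-tax q = 262.8; per-unit burden on buyers = $5.4.
Difference: $9 vs $5.4 → market A is larger by $3.6.

Market A, by $3.6.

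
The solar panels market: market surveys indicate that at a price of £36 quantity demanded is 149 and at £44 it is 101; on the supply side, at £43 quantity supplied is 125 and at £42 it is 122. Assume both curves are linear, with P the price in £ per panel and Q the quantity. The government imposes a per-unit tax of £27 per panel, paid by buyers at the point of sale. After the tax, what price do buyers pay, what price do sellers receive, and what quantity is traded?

Demand slope: (101 − 149)/(44 − 36) = -6, so Qd = 365 − 6P.
Supply slope: (122 − 125)/(42 − 43) = 3, so Qs = 3P − 4.
Before the tax: set 365 − 6P = 3P − 4 → P* = £41, Q* = 119.
With the tax collected from buyers, demand (in seller-price terms) shifts: Qd = 365 − 6(P + 27).
Solving gives Q = 65 with buyers paying £50 and sellers receiving £23 (the £27 wedge).

Buyers pay £50; sellers receive £23; quantity = 65.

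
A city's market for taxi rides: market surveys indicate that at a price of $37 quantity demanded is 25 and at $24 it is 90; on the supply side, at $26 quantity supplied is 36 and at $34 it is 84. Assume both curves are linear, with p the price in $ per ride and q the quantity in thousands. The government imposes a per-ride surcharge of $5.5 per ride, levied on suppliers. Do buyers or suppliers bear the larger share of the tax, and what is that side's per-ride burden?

Demand slope: (90 − 25)/(24 − 37) = -5, so qd = 210 − 5p.
Supply slope: (84 − 36)/(34 − 26) = 6, so qs = 6p − 120.
Without the tax, 210 − 5p = 6p − 120 gives 11p = 330, so p* = $30 and q* = 60.
With the tax collected from suppliers, supply shifts: qs = 6(p − 5.5) − 120.
Solving gives q = 45 with buyers paying $33 and suppliers receiving $27.5 (the $5.5 wedge).
Per-ride burden: buyers $3, suppliers $2.5.
Buyers take the larger share because demand is less price-elastic here (demand slope 5 vs supply slope 6).

Buyers bear the larger share: $3 per ride.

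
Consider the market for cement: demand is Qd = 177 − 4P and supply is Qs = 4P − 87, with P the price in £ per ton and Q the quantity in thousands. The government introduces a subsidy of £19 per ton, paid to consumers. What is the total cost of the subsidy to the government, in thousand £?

Before the subsidy: set 177 − 4P = 4P − 87 → P* = £33, Q* = 45.
With a per-unit subsidy paid to consumers, each effectively pays P − 19, so demand becomes Qd = 177 − 4(P − 19).
Solving gives Q = 83 with consumers paying £23.5 and suppliers receiving £42.5 (the £19 wedge).
Outlay = t · Q = 19 · 83 = £1577.

Government outlay = £1577 thousand.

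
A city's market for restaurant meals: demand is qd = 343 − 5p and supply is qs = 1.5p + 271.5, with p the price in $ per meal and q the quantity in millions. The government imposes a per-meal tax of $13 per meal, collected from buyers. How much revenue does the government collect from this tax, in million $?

Tax revenue = $3549 million.

Without the tax, 343 − 5p = 1.5p + 271.5 gives 6.5p = 71.5, so p* = $11 and q* = 288.
With the tax collected from buyers, demand (in seller-price terms) shifts: qd = 343 − 5(p + 13).
Solving gives q = 273 with buyers paying $14 and suppliers receiving $1 (the $13 wedge).
Revenue = t · Q = 13 · 273 = $3549.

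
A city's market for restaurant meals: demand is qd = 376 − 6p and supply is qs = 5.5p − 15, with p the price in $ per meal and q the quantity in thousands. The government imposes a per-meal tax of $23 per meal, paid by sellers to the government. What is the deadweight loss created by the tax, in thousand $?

Without the tax, 376 − 6p = 5.5p − 15 gives 11.5p = 391, so p* = $34 and q* = 172.
With the tax collected from sellers, supply shifts: qs = 5.5(p − 23) − 15.
Solving gives q = 106 with consumers paying $45 and sellers receiving $22 (the $23 wedge).
Quantity falls by |ΔQ| = |172 − 106| = 66.
DWL = ½ · t · |ΔQ| = ½ · 23 · 66 = $759.

Deadweight loss = $759 thousand.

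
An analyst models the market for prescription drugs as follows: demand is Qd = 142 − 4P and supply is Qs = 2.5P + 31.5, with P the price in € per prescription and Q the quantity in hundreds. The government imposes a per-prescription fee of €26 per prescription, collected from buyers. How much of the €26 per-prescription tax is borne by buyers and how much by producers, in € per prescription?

Before the tax: set 142 − 4P = 2.5P + 31.5 → P* = €17, Q* = 74.
With the tax collected from buyers, demand (in seller-price terms) shifts: Qd = 142 − 4(P + 26).
Solving gives Q = 34 with buyers paying €27 and producers receiving €1 (the €26 wedge).
Burden on buyers: €10; on producers: €16. (They sum to €26.)
The less price-elastic side of the market bears the larger share of a per-unit tax.

Buyers bear €10 per prescription; producers bear €16 per prescription.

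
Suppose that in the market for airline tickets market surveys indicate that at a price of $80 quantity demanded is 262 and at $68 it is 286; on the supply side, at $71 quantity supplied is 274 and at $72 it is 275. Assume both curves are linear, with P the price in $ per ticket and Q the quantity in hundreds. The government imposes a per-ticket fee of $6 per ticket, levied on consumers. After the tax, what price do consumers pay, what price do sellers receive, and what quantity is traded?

Demand slope: (286 − 262)/(68 − 80) = -2, so Qd = 422 − 2P.
Supply slope: (275 − 274)/(72 − 71) = 1, so Qs = P + 203.
Without the tax, 422 − 2P = P + 203 gives 3P = 219, so P* = $73 and Q* = 276.
With the tax collected from consumers, demand (in seller-price terms) shifts: Qd = 422 − 2(P + 6).
New equilibrium: consumers pay $75, sellers receive $69, Q = 272. (Wedge: Pb − Ps = 6.)
The less price-elastic side of the market bears the larger share of a per-unit tax.

Consumers pay $75; sellers receive $69; quantity = 272.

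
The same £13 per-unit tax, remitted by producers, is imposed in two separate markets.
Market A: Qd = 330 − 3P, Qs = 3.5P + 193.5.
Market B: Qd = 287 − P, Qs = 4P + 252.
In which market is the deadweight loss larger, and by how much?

Market A: pre-tax P* = £21, Q* = 267; post-tax Q = 246; deadweight loss = £136.5.
Market B: pre-tax P* = £7, Q* = 280; post-tax Q = 269.6; deadweight loss = £67.6.
Difference: £136.5 vs £67.6 → market A is larger by £68.9.

Market A, by £68.9.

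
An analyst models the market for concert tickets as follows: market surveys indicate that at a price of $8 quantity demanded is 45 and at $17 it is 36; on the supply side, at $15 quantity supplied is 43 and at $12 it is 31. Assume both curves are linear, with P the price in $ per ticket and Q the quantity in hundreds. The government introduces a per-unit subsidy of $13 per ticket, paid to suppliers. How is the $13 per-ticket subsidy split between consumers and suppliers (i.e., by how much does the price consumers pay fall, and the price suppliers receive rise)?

Consumers gain $10.4 per ticket; suppliers gain $2.6 per ticket.

Demand slope: (36 − 45)/(17 − 8) = -1, so Qd = 53 − P.
Supply slope: (31 − 43)/(12 − 15) = 4, so Qs = 4P − 17.
Without the subsidy, 53 − P = 4P − 17 gives 5P = 70, so P* = $14 and Q* = 39.
With a per-unit subsidy paid to suppliers, each receives P + 13 per unit sold, so supply becomes Qs = 4(P + 13) − 17.
Solving gives Q = 49.4 with consumers paying $3.6 and suppliers receiving $16.6 (the $13 wedge).
Gain to consumers: $10.4; to suppliers: $2.6. (They sum to $13.)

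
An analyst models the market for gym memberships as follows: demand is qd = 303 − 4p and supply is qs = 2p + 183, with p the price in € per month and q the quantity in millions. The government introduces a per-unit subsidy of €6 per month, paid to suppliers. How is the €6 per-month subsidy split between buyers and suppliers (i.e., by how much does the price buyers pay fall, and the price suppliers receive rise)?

Before the subsidy: set 303 − 4p = 2p + 183 → p* = €20, q* = 223.
With a per-unit subsidy paid to suppliers, each receives p + 6 per unit sold, so supply becomes qs = 2(p + 6) + 183.
Solving gives q = 231 with buyers paying €18 and suppliers receiving €24 (the €6 wedge).
Gain to buyers: €2; to suppliers: €4. (They sum to €6.)

Buyers gain €2 per month; suppliers gain €4 per month.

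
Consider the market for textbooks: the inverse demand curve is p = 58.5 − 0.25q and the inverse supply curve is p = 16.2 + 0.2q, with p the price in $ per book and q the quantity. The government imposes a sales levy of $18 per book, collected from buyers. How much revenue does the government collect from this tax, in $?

Rewrite in direct form: qd = 234 − 4p and qs = 5p − 81.
Before the tax: set 234 − 4p = 5p − 81 → p* = $35, q* = 94.
With the tax collected from buyers, demand (in seller-price terms) shifts: qd = 234 − 4(p + 18).
New equilibrium: buyers pay $45, producers receive $27, q = 54. (Wedge: pb − ps = 18.)
Revenue = t · Q = 18 · 54 = $972.

Tax revenue = $972.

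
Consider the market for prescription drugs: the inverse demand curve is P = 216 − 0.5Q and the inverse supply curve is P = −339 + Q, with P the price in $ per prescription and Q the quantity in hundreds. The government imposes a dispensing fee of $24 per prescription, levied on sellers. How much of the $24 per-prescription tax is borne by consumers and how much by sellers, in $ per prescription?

Inverting to Q(P) form: Qd = 432 − 2P; Qs = P + 339.
Without the tax, 432 − 2P = P + 339 gives 3P = 93, so P* = $31 and Q* = 370.
With the tax collected from sellers, supply shifts: Qs = (P − 24) + 339.
Solving gives Q = 354 with consumers paying $39 and sellers receiving $15 (the $24 wedge).
Burden on consumers: $8; on sellers: $16. (They sum to $24.)
The less price-elastic side of the market bears the larger share of a per-unit tax.

Consumers bear $8 per prescription; sellers bear $16 per prescription.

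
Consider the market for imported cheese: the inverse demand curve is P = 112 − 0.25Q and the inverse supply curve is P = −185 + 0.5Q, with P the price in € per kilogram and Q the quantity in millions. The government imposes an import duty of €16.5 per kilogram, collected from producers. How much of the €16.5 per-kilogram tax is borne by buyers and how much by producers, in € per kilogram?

Buyers bear €5.5 per kilogram; producers bear €11 per kilogram.

Inverting to Q(P) form: Qd = 448 − 4P; Qs = 2P + 370.
Before the tax: set 448 − 4P = 2P + 370 → P* = €13, Q* = 396.
With the tax collected from producers, supply shifts: Qs = 2(P − 16.5) + 370.
New equilibrium: buyers pay €18.5, producers receive €2, Q = 374. (Wedge: Pb − Ps = 16.5.)
Burden on buyers: €5.5; on producers: €11. (They sum to €16.5.)
The less price-elastic side of the market bears the larger share of a per-unit tax.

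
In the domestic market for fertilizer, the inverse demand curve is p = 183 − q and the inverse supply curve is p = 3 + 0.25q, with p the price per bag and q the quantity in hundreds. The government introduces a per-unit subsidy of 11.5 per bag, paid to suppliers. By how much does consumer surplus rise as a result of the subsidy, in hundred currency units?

Consumer surplus rises by 1367.12 hundred.

Rewrite in direct form: qd = 183 − p and qs = 4p − 12.
Before the subsidy: set 183 − p = 4p − 12 → p* = 39, q* = 144.
With a per-unit subsidy paid to suppliers, each receives p + 11.5 per unit sold, so supply becomes qs = 4(p + 11.5) − 12.
New equilibrium: buyers pay 29.8, suppliers receive 41.3, q = 153.2. (Wedge: pb − ps = −11.5.)
ΔCS is the trapezoid between Q = 153.2 and Q = 144 of height 9.2: ½ · (144 + 153.2) · 9.2 = 1367.12.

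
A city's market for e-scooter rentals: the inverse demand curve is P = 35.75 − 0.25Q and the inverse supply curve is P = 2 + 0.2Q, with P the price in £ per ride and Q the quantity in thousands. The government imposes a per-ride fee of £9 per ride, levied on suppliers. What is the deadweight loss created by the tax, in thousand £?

Inverting to Q(P) form: Qd = 143 − 4P; Qs = 5P − 10.
Before the tax: set 143 − 4P = 5P − 10 → P* = £17, Q* = 75.
With the tax collected from suppliers, supply shifts: Qs = 5(P − 9) − 10.
New equilibrium: buyers pay £22, suppliers receive £13, Q = 55. (Wedge: Pb − Ps = 9.)
Quantity falls by |ΔQ| = |75 − 55| = 20.
DWL = ½ · t · |ΔQ| = ½ · 9 · 20 = £90.

Deadweight loss = £90 thousand.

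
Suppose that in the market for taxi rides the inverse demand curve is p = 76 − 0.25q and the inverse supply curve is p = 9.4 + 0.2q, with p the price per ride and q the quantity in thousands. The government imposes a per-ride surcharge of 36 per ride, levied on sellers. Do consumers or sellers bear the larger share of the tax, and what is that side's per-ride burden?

Consumers bear the larger share: 20 per ride.

Rewrite in direct form: qd = 304 − 4p and qs = 5p − 47.
Without the tax, 304 − 4p = 5p − 47 gives 9p = 351, so p* = 39 and q* = 148.
With the tax collected from sellers, supply shifts: qs = 5(p − 36) − 47.
New equilibrium: consumers pay 59, sellers receive 23, q = 68. (Wedge: pb − ps = 36.)
Per-ride burden: consumers 20, sellers 16.
Consumers take the larger share because demand is less price-elastic here (demand slope 4 vs supply slope 5).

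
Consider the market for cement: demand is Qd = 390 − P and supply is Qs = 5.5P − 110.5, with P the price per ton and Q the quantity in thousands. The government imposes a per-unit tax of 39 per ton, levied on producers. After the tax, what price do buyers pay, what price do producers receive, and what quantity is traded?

Buyers pay 110; producers receive 71; quantity = 280.

Before the tax: set 390 − P = 5.5P − 110.5 → P* = 77, Q* = 313.
With the tax collected from producers, supply shifts: Qs = 5.5(P − 39) − 110.5.
New equilibrium: buyers pay 110, producers receive 71, Q = 280. (Wedge: Pb − Ps = 39.)
The less price-elastic side of the market bears the larger share of a per-unit tax.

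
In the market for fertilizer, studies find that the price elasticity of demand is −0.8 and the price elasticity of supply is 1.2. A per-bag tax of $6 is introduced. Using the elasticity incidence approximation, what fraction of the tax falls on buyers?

Incidence ratio: buyers' share ≈ εs / (εs + |εd|) = 1.2 / (1.2 + 0.8) = 0.6.
Supply is the more elastic side, so buyers bear the larger share.

Buyers' share ≈ 0.6.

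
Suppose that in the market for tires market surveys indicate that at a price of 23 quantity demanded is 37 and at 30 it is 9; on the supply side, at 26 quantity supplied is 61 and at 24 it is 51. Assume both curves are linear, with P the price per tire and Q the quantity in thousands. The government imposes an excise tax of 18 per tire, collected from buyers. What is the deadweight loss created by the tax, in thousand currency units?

Deadweight loss = 360 thousand.

Demand slope: (9 − 37)/(30 − 23) = -4, so Qd = 129 − 4P.
Supply slope: (51 − 61)/(24 − 26) = 5, so Qs = 5P − 69.
Before the tax: set 129 − 4P = 5P − 69 → P* = 22, Q* = 41.
With the tax collected from buyers, demand (in seller-price terms) shifts: Qd = 129 − 4(P + 18).
Solving gives Q = 1 with buyers paying 32 and sellers receiving 14 (the 18 wedge).
Quantity falls by |ΔQ| = |41 − 1| = 40.
DWL = ½ · t · |ΔQ| = ½ · 18 · 40 = 360.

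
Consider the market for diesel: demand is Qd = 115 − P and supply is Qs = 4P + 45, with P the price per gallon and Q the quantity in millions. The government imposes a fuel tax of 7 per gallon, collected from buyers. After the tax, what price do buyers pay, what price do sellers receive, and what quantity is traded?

Before the tax: set 115 − P = 4P + 45 → P* = 14, Q* = 101.
With the tax collected from buyers, demand (in seller-price terms) shifts: Qd = 115 − (P + 7).
New equilibrium: buyers pay 19.6, sellers receive 12.6, Q = 95.4. (Wedge: Pb − Ps = 7.)
The less price-elastic side of the market bears the larger share of a per-unit tax.

Buyers pay 19.6; sellers receive 12.6; quantity = 95.4.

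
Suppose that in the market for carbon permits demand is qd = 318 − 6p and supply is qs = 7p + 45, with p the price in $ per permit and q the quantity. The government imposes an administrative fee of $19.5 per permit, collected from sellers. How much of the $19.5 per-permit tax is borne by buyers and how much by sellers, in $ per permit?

Buyers bear $10.5 per permit; sellers bear $9 per permit.

Before the tax: set 318 − 6p = 7p + 45 → p* = $21, q* = 192.
With the tax collected from sellers, supply shifts: qs = 7(p − 19.5) + 45.
New equilibrium: buyers pay $31.5, sellers receive $12, q = 129. (Wedge: pb − ps = 19.5.)
Burden on buyers: $10.5; on sellers: $9. (They sum to $19.5.)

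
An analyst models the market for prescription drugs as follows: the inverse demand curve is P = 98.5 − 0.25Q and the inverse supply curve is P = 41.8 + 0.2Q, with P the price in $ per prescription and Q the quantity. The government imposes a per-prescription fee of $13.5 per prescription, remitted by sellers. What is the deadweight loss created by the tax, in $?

Deadweight loss = $202.5.

Inverting to Q(P) form: Qd = 394 − 4P; Qs = 5P − 209.
Before the tax: set 394 − 4P = 5P − 209 → P* = $67, Q* = 126.
With the tax collected from sellers, supply shifts: Qs = 5(P − 13.5) − 209.
New equilibrium: consumers pay $74.5, sellers receive $61, Q = 96. (Wedge: Pb − Ps = 13.5.)
Quantity falls by |ΔQ| = |126 − 96| = 30.
DWL = ½ · t · |ΔQ| = ½ · 13.5 · 30 = $202.5.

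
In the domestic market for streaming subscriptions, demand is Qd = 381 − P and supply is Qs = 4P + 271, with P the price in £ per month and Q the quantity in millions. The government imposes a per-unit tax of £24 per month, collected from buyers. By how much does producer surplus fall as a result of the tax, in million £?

Before the tax: set 381 − P = 4P + 271 → P* = £22, Q* = 359.
With the tax collected from buyers, demand (in seller-price terms) shifts: Qd = 381 − (P + 24).
Solving gives Q = 339.8 with buyers paying £41.2 and producers receiving £17.2 (the £24 wedge).
ΔPS is the trapezoid between Q = 339.8 and Q = 359 of height £4.8: ½ · (359 + 339.8) · 4.8 = £1677.12.

Producer surplus falls by £1677.12 million.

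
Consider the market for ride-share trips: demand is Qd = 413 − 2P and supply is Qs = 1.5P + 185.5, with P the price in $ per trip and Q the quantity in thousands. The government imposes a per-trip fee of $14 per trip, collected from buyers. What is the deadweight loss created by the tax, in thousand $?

Deadweight loss = $84 thousand.

Before the tax: set 413 − 2P = 1.5P + 185.5 → P* = $65, Q* = 283.
With the tax collected from buyers, demand (in seller-price terms) shifts: Qd = 413 − 2(P + 14).
New equilibrium: buyers pay $71, producers receive $57, Q = 271. (Wedge: Pb − Ps = 14.)
Quantity falls by |ΔQ| = |283 − 271| = 12.
DWL = ½ · t · |ΔQ| = ½ · 14 · 12 = $84.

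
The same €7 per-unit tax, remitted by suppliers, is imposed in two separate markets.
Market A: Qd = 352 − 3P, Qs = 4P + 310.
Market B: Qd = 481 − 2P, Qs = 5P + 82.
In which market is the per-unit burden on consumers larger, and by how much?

Market B, by €1.

Market A: pre-tax P* = €6, Q* = 334; post-tax Q = 322; per-unit burden on consumers = €4.
Market B: pre-tax P* = €57, Q* = 367; post-tax Q = 357; per-unit burden on consumers = €5.
Difference: €4 vs €5 → market B is larger by €1.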